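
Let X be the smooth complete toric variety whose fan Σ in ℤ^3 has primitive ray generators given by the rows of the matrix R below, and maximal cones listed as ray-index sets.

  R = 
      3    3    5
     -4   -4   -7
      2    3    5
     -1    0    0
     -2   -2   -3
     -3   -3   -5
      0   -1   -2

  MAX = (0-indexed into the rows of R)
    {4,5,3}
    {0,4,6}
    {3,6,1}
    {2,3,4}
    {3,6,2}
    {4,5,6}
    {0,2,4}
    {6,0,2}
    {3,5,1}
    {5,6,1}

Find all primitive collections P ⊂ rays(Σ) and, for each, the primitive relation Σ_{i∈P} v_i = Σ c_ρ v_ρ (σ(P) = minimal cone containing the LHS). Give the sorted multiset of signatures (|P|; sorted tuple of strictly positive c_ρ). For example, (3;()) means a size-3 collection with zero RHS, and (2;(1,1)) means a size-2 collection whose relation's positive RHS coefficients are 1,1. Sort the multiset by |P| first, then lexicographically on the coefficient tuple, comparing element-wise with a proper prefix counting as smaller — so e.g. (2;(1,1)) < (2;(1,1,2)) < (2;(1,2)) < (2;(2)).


Primitive collections (9):

  {0,5}:  v_{0} + v_{5} = 0  ⟹  sig = (2;())
  {0,3}:  v_{0} + v_{3} = v_{2}  ⟹  sig = (2;(1))
  {2,5}:  v_{2} + v_{5} = v_{3}  ⟹  sig = (2;(1))
  {0,1}:  v_{0} + v_{1} = v_{3} + v_{6}  ⟹  sig = (2;(1,1))
  {1,2}:  v_{1} + v_{2} = 2·v_{3} + v_{6}  ⟹  sig = (2;(1,2))
  {1,4}:  v_{1} + v_{4} = 2·v_{5}  ⟹  sig = (2;(2))
  {2,4,6}:  v_{2} + v_{4} + v_{6} = 0  ⟹  sig = (3;())
  {3,4,6}:  v_{3} + v_{4} + v_{6} = v_{5}  ⟹  sig = (3;(1))
  {3,5,6}:  v_{3} + v_{5} + v_{6} = v_{1}  ⟹  sig = (3;(1))

Signatures (|P|; sorted positive RHS coefficients), sorted:
    (2;())
    (2;(1))
    (2;(1))
    (2;(1,1))
    (2;(1,2))
    (2;(2))
    (3;())
    (3;(1))
    (3;(1))


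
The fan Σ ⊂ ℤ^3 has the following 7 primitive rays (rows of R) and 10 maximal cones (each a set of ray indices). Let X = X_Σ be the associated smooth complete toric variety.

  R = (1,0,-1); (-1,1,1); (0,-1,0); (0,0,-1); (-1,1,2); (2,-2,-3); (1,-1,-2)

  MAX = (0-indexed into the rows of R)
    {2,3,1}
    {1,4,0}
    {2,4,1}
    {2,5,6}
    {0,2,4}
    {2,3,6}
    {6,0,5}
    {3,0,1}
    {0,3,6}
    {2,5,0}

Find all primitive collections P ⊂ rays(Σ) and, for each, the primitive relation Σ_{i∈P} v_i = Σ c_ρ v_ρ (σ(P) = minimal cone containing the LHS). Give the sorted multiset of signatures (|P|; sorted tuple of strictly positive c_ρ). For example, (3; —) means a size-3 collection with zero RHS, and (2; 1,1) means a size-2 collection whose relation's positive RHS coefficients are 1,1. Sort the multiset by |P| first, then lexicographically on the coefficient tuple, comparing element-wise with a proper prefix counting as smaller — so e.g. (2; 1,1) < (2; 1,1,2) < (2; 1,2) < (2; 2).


Δ(Σ) — 7 vertices, 9 min non-faces:

  • {4,6}:  v_{4} + v_{6} = 0 — sig = (2; —)
  • {1,5}:  v_{1} + v_{5} = v_{6} — sig = (2; 1)
  • {1,6}:  v_{1} + v_{6} = v_{3} — sig = (2; 1)
  • {3,4}:  v_{3} + v_{4} = v_{1} — sig = (2; 1)
  • {4,5}:  v_{4} + v_{5} = v_{0} + v_{2} — sig = (2; 1,1)
  • {3,5}:  v_{3} + v_{5} = 2·v_{6} — sig = (2; 2)
  • {0,1,2}:  v_{0} + v_{1} + v_{2} = 0 — sig = (3; —)
  • {0,2,3}:  v_{0} + v_{2} + v_{3} = v_{6} — sig = (3; 1)
  • {0,2,6}:  v_{0} + v_{2} + v_{6} = v_{5} — sig = (3; 1)

Signatures (|P|; sorted positive RHS coefficients), sorted:
    (2; —)
    (2; 1)
    (2; 1)
    (2; 1)
    (2; 1,1)
    (2; 2)
    (3; —)
    (3; 1)
    (3; 1)


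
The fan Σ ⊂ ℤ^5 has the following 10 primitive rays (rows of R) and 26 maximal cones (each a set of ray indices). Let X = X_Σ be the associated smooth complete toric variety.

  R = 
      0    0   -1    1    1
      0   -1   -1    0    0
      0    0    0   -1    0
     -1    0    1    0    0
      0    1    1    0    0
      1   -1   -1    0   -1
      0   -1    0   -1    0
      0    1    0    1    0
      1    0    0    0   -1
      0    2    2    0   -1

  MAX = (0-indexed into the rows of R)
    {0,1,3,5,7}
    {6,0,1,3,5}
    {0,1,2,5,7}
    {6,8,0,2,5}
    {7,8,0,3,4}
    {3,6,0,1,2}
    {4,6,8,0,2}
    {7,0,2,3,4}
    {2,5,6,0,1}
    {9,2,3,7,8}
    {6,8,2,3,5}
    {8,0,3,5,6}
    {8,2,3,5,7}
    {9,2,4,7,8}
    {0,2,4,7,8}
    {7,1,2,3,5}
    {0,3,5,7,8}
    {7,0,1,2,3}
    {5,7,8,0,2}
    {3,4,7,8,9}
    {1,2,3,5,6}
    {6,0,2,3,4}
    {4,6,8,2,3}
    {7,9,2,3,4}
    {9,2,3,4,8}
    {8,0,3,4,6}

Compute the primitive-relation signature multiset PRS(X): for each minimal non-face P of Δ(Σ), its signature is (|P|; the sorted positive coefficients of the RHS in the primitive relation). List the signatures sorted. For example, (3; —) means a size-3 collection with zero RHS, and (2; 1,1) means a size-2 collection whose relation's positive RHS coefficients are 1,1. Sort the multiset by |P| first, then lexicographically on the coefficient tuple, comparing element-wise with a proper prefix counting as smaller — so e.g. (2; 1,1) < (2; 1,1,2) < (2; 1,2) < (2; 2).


11 collections generate NE(X_Σ); each relation:

  • {1,4}:  v_{1} + v_{4} = 0  ⟹  sig = (2; —)
  • {6,7}:  v_{6} + v_{7} = 0  ⟹  sig = (2; —)
  • {1,8}:  v_{1} + v_{8} = v_{5}  ⟹  sig = (2; 1)
  • {4,5}:  v_{4} + v_{5} = v_{8}  ⟹  sig = (2; 1)
  • {0,9}:  v_{0} + v_{9} = v_{4} + v_{7}  ⟹  sig = (2; 1,1)
  • {1,9}:  v_{1} + v_{9} = v_{2} + v_{3} + v_{7} + v_{8}  ⟹  sig = (2; 1,1,1,1)
  • {6,9}:  v_{6} + v_{9} = v_{2} + v_{3} + v_{4} + v_{8}  ⟹  sig = (2; 1,1,1,1)
  • {5,9}:  v_{5} + v_{9} = v_{2} + v_{3} + v_{7} + 2·v_{8}  ⟹  sig = (2; 1,1,1,2)
  • {0,2,3,8}:  v_{0} + v_{2} + v_{3} + v_{8} = 0  ⟹  sig = (4; —)
  • {0,2,3,5}:  v_{0} + v_{2} + v_{3} + v_{5} = v_{1}  ⟹  sig = (4; 1)
  • {2,3,4,7,8}:  v_{2} + v_{3} + v_{4} + v_{7} + v_{8} = v_{9}  ⟹  sig = (5; 1)

Hence PRS(X_Σ) =
    |P|=2: 8 collections, coeffs (), (), (1), (1), (1,1), (1,1,1,1), (1,1,1,1), (1,1,1,2)
    |P|=4: 2 collections, coeffs (), (1)
    |P|=5: 1 collection, coeffs (1)


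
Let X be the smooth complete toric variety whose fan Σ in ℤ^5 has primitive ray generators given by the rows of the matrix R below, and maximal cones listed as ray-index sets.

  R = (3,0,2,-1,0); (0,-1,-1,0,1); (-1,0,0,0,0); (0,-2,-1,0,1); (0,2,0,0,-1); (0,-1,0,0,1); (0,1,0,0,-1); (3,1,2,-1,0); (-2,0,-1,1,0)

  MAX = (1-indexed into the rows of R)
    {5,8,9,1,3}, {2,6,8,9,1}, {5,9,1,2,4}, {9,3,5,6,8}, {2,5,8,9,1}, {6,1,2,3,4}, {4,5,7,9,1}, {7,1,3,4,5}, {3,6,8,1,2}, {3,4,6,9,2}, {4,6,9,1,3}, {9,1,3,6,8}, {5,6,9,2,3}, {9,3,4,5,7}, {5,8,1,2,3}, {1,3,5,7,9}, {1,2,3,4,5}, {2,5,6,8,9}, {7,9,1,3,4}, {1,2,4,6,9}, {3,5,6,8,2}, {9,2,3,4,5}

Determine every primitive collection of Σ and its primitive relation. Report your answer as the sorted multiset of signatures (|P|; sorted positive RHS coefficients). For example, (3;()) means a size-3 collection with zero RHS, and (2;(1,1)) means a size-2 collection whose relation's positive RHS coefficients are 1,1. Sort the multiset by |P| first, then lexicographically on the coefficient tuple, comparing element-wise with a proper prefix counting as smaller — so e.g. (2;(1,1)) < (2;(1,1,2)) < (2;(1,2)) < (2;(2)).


Δ(Σ) — 9 vertices, 9 min non-faces:

  {6,7}:  v_{6} + v_{7} = 0 ; sig = (2;())
  {2,7}:  v_{2} + v_{7} = v_{4} + v_{5} ; sig = (2;(1,1))
  {4,8}:  v_{4} + v_{8} = v_{1} + v_{2} ; sig = (2;(1,1))
  {7,8}:  v_{7} + v_{8} = v_{1} + v_{5} ; sig = (2;(1,1))
  {1,5,6}:  v_{1} + v_{5} + v_{6} = v_{8} ; sig = (3;(1))
  {4,5,6}:  v_{4} + v_{5} + v_{6} = v_{2} ; sig = (3;(1))
  {1,2,3,9}:  v_{1} + v_{2} + v_{3} + v_{9} = v_{6} ; sig = (4;(1))
  {2,3,8,9}:  v_{2} + v_{3} + v_{8} + v_{9} = v_{5} + 2·v_{6} ; sig = (4;(1,2))
  {1,3,4,5,9}:  v_{1} + v_{3} + v_{4} + v_{5} + v_{9} = 0 ; sig = (5;())

so the primitive-relation signature multiset is
    |P|=2: 4 collections, coeffs (), (1,1), (1,1), (1,1)
    |P|=3: 2 collections, coeffs (1), (1)
    |P|=4: 2 collections, coeffs (1), (1,2)
    |P|=5: 1 collection, coeffs ()


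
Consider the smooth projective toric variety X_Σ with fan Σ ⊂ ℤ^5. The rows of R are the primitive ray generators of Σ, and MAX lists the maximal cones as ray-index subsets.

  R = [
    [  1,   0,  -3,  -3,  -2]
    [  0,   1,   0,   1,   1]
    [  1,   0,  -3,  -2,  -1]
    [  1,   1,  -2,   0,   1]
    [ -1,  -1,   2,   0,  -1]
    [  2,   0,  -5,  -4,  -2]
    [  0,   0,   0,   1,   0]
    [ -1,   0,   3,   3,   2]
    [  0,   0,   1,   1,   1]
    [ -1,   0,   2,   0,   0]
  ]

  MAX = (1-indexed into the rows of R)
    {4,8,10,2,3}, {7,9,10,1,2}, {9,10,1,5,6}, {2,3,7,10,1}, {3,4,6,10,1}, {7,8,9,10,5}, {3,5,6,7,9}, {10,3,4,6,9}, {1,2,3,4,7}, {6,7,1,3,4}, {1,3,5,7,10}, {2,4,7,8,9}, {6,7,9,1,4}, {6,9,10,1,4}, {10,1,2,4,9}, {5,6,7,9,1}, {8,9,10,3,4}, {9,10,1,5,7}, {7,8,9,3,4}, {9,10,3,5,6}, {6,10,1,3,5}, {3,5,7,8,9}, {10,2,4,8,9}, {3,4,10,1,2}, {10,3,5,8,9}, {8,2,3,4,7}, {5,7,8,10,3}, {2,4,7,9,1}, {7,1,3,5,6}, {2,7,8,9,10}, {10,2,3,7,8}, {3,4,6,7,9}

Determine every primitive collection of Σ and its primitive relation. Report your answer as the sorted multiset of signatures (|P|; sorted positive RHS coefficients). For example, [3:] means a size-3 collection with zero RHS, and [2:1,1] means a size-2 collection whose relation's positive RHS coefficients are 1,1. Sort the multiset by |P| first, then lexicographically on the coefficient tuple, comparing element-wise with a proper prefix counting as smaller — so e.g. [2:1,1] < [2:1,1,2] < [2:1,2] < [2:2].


The 10 primitive collections of Σ (r=10, n=5):

  • {1,8}:  v_{1} + v_{8} = 0  ⟹  sig = [2:]
  • {4,5}:  v_{4} + v_{5} = 0  ⟹  sig = [2:]
  • {2,5}:  v_{2} + v_{5} = v_{7} + v_{10}  ⟹  sig = [2:1,1]
  • {2,6}:  v_{2} + v_{6} = v_{1} + v_{4}  ⟹  sig = [2:1,1]
  • {6,8}:  v_{6} + v_{8} = v_{3} + v_{9}  ⟹  sig = [2:1,1]
  • {1,3,9}:  v_{1} + v_{3} + v_{9} = v_{6}  ⟹  sig = [3:1]
  • {2,3,9}:  v_{2} + v_{3} + v_{9} = v_{4}  ⟹  sig = [3:1]
  • {4,7,10}:  v_{4} + v_{7} + v_{10} = v_{2}  ⟹  sig = [3:1]
  • {6,7,10}:  v_{6} + v_{7} + v_{10} = v_{1}  ⟹  sig = [3:1]
  • {3,7,9,10}:  v_{3} + v_{7} + v_{9} + v_{10} = 0  ⟹  sig = [4:]

so the primitive-relation signature multiset is
    [2:]
    [2:]
    [2:1,1]
    [2:1,1]
    [2:1,1]
    [3:1]
    [3:1]
    [3:1]
    [3:1]
    [4:]


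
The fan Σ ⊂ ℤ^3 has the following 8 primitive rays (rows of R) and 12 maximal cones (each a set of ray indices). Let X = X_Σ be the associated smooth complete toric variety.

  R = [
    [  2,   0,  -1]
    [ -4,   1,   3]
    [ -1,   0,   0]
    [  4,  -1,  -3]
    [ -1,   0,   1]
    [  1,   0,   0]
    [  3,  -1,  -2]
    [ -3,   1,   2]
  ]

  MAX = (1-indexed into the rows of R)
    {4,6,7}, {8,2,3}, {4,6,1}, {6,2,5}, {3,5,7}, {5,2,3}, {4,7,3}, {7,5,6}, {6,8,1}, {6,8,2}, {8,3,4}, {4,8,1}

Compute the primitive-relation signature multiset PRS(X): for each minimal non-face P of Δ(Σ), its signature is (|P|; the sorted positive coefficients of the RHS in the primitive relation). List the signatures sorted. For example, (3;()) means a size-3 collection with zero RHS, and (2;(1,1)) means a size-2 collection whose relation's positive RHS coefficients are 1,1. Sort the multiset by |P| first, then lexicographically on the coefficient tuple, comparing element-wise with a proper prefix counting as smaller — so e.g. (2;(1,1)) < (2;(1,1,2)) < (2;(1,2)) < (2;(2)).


|primitive collections| = 11. Relations:

  • {2,4}:  v_{2} + v_{4} = 0 ; sig = (2;())
  • {3,6}:  v_{3} + v_{6} = 0 ; sig = (2;())
  • {7,8}:  v_{7} + v_{8} = 0 ; sig = (2;())
  • {1,5}:  v_{1} + v_{5} = v_{6} ; sig = (2;(1))
  • {2,7}:  v_{2} + v_{7} = v_{5} ; sig = (2;(1))
  • {4,5}:  v_{4} + v_{5} = v_{7} ; sig = (2;(1))
  • {5,8}:  v_{5} + v_{8} = v_{2} ; sig = (2;(1))
  • {1,2}:  v_{1} + v_{2} = v_{6} + v_{8} ; sig = (2;(1,1))
  • {1,3}:  v_{1} + v_{3} = v_{4} + v_{8} ; sig = (2;(1,1))
  • {1,7}:  v_{1} + v_{7} = v_{4} + v_{6} ; sig = (2;(1,1))
  • {4,6,8}:  v_{4} + v_{6} + v_{8} = v_{1} ; sig = (3;(1))

Signatures (|P|; sorted positive RHS coefficients), sorted:
    |P|=2: 10 collections, coeffs (), (), (), (1), (1), (1), (1), (1,1), (1,1), (1,1)
    |P|=3: 1 collection, coeffs (1)


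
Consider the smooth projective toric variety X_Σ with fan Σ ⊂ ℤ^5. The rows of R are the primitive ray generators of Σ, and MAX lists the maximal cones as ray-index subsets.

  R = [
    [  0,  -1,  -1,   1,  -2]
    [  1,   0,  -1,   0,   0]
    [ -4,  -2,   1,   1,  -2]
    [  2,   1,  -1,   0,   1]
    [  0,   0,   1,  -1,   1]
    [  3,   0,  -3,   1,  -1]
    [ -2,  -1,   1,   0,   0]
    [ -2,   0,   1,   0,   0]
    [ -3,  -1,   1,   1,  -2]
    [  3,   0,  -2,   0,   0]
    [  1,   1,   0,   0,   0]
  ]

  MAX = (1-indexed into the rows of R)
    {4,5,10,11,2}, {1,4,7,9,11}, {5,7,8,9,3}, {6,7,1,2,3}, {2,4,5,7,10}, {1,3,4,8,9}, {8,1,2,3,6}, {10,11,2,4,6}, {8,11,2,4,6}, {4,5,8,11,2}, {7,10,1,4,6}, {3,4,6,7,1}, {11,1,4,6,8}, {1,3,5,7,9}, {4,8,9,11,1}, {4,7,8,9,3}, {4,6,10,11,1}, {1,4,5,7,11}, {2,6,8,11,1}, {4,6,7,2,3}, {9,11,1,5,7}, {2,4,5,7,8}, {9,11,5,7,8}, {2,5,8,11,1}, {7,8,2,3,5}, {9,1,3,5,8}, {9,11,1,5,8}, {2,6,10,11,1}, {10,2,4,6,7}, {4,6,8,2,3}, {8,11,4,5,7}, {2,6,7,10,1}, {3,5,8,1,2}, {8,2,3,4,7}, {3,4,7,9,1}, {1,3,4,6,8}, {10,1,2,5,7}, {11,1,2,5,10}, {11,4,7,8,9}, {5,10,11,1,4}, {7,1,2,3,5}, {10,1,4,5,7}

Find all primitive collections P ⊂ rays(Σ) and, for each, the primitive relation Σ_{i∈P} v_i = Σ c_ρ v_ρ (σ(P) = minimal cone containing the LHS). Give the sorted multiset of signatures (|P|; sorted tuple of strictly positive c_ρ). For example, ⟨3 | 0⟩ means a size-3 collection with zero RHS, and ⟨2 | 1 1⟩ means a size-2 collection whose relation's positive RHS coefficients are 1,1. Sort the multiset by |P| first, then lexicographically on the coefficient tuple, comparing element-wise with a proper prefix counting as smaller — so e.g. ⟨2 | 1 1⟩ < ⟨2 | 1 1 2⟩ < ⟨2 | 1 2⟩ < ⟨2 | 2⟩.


Primitive collections (16):

  {3,11}:  v_{3} + v_{11} = v_{9}  so sig = ⟨2 | 1⟩
  {5,6}:  v_{5} + v_{6} = v_{10}  so sig = ⟨2 | 1⟩
  {8,10}:  v_{8} + v_{10} = v_{2}  so sig = ⟨2 | 1⟩
  {9,10}:  v_{9} + v_{10} = v_{1}  so sig = ⟨2 | 1⟩
  {2,9}:  v_{2} + v_{9} = v_{1} + v_{8}  so sig = ⟨2 | 1 1⟩
  {3,10}:  v_{3} + v_{10} = v_{1} + v_{2} + v_{7}  so sig = ⟨2 | 1 1 1⟩
  {6,9}:  v_{6} + v_{9} = 2·v_{1} + v_{4} + v_{8}  so sig = ⟨2 | 1 1 2⟩
  {2,7,11}:  v_{2} + v_{7} + v_{11} = 0  so sig = ⟨3 | 0⟩
  {1,2,4}:  v_{1} + v_{2} + v_{4} = v_{6}  so sig = ⟨3 | 1⟩
  {1,7,8}:  v_{1} + v_{7} + v_{8} = v_{3}  so sig = ⟨3 | 1⟩
  {3,4,5}:  v_{3} + v_{4} + v_{5} = v_{7}  so sig = ⟨3 | 1⟩
  {4,5,9}:  v_{4} + v_{5} + v_{9} = v_{7} + v_{11}  so sig = ⟨3 | 1 1⟩
  {6,7,11}:  v_{6} + v_{7} + v_{11} = v_{1} + v_{4}  so sig = ⟨3 | 1 1⟩
  {6,7,8}:  v_{6} + v_{7} + v_{8} = v_{2} + v_{3} + v_{4}  so sig = ⟨3 | 1 1 1⟩
  {7,10,11}:  v_{7} + v_{10} + v_{11} = v_{1} + v_{4} + v_{5}  so sig = ⟨3 | 1 1 1⟩
  {1,4,5,8}:  v_{1} + v_{4} + v_{5} + v_{8} = 0  so sig = ⟨4 | 0⟩

so the primitive-relation signature multiset is
    |P|=2: 7 collections, coeffs (1), (1), (1), (1), (1,1), (1,1,1), (1,1,2)
    |P|=3: 8 collections, coeffs (), (1), (1), (1), (1,1), (1,1), (1,1,1), (1,1,1)
    |P|=4: 1 collection, coeffs ()


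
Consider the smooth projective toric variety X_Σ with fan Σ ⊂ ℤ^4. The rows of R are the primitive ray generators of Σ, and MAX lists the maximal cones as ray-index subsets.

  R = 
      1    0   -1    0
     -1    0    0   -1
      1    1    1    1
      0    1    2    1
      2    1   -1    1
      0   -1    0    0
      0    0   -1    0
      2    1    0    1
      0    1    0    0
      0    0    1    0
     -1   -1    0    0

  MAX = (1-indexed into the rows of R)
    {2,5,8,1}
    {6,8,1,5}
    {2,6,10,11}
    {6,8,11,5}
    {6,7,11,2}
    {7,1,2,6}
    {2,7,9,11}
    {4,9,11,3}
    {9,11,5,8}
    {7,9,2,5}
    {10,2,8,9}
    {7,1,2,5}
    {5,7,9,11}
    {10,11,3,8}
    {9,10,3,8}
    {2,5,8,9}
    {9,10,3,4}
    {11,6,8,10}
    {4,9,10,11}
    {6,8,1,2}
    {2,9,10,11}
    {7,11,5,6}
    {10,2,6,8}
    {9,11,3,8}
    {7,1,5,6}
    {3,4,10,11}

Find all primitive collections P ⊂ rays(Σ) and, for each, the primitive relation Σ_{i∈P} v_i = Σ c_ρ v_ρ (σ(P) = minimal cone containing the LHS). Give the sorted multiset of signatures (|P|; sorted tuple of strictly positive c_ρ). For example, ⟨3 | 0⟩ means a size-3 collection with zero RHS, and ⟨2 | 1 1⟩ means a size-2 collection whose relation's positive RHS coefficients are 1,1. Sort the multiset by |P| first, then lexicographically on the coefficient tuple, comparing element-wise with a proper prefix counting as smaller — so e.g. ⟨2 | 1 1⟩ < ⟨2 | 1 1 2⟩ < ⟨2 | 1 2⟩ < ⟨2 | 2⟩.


Minimal non-faces — 23 found among 11 rays, 26 max cones:

  P={6,9}:  v_{6} + v_{9} = 0  ⟹  sig = ⟨2 | 0⟩
  P={7,10}:  v_{7} + v_{10} = 0  ⟹  sig = ⟨2 | 0⟩
  P={1,3}:  v_{1} + v_{3} = v_{8}  ⟹  sig = ⟨2 | 1⟩
  P={1,4}:  v_{1} + v_{4} = v_{3}  ⟹  sig = ⟨2 | 1⟩
  P={5,10}:  v_{5} + v_{10} = v_{8}  ⟹  sig = ⟨2 | 1⟩
  P={7,8}:  v_{7} + v_{8} = v_{5}  ⟹  sig = ⟨2 | 1⟩
  P={1,9}:  v_{1} + v_{9} = v_{2} + v_{5}  ⟹  sig = ⟨2 | 1 1⟩
  P={1,11}:  v_{1} + v_{11} = v_{6} + v_{7}  ⟹  sig = ⟨2 | 1 1⟩
  P={2,3}:  v_{2} + v_{3} = v_{9} + v_{10}  ⟹  sig = ⟨2 | 1 1⟩
  P={1,10}:  v_{1} + v_{10} = v_{2} + v_{6} + v_{8}  ⟹  sig = ⟨2 | 1 1 1⟩
  P={3,6}:  v_{3} + v_{6} = v_{8} + v_{10} + v_{11}  ⟹  sig = ⟨2 | 1 1 1⟩
  P={3,7}:  v_{3} + v_{7} = v_{8} + v_{9} + v_{11}  ⟹  sig = ⟨2 | 1 1 1⟩
  P={4,6}:  v_{4} + v_{6} = v_{3} + v_{10} + v_{11}  ⟹  sig = ⟨2 | 1 1 1⟩
  P={4,7}:  v_{4} + v_{7} = v_{3} + v_{9} + v_{11}  ⟹  sig = ⟨2 | 1 1 1⟩
  P={4,5}:  v_{4} + v_{5} = v_{3} + v_{8} + v_{9} + v_{11}  ⟹  sig = ⟨2 | 1 1 1 1⟩
  P={3,5}:  v_{3} + v_{5} = 2·v_{8} + v_{9} + v_{11}  ⟹  sig = ⟨2 | 1 1 2⟩
  P={2,4}:  v_{2} + v_{4} = 2·v_{9} + 2·v_{10} + v_{11}  ⟹  sig = ⟨2 | 1 2 2⟩
  P={4,8}:  v_{4} + v_{8} = 2·v_{3}  ⟹  sig = ⟨2 | 2⟩
  P={2,8,11}:  v_{2} + v_{8} + v_{11} = 0  ⟹  sig = ⟨3 | 0⟩
  P={2,5,6}:  v_{2} + v_{5} + v_{6} = v_{1}  ⟹  sig = ⟨3 | 1⟩
  P={2,5,11}:  v_{2} + v_{5} + v_{11} = v_{7}  ⟹  sig = ⟨3 | 1⟩
  P={3,9,10,11}:  v_{3} + v_{9} + v_{10} + v_{11} = v_{4}  ⟹  sig = ⟨4 | 1⟩
  P={8,9,10,11}:  v_{8} + v_{9} + v_{10} + v_{11} = v_{3}  ⟹  sig = ⟨4 | 1⟩

Signatures (|P|; sorted positive RHS coefficients), sorted:
    ⟨2 | 0⟩
    ⟨2 | 0⟩
    ⟨2 | 1⟩
    ⟨2 | 1⟩
    ⟨2 | 1⟩
    ⟨2 | 1⟩
    ⟨2 | 1 1⟩
    ⟨2 | 1 1⟩
    ⟨2 | 1 1⟩
    ⟨2 | 1 1 1⟩
    ⟨2 | 1 1 1⟩
    ⟨2 | 1 1 1⟩
    ⟨2 | 1 1 1⟩
    ⟨2 | 1 1 1⟩
    ⟨2 | 1 1 1 1⟩
    ⟨2 | 1 1 2⟩
    ⟨2 | 1 2 2⟩
    ⟨2 | 2⟩
    ⟨3 | 0⟩
    ⟨3 | 1⟩
    ⟨3 | 1⟩
    ⟨4 | 1⟩
    ⟨4 | 1⟩


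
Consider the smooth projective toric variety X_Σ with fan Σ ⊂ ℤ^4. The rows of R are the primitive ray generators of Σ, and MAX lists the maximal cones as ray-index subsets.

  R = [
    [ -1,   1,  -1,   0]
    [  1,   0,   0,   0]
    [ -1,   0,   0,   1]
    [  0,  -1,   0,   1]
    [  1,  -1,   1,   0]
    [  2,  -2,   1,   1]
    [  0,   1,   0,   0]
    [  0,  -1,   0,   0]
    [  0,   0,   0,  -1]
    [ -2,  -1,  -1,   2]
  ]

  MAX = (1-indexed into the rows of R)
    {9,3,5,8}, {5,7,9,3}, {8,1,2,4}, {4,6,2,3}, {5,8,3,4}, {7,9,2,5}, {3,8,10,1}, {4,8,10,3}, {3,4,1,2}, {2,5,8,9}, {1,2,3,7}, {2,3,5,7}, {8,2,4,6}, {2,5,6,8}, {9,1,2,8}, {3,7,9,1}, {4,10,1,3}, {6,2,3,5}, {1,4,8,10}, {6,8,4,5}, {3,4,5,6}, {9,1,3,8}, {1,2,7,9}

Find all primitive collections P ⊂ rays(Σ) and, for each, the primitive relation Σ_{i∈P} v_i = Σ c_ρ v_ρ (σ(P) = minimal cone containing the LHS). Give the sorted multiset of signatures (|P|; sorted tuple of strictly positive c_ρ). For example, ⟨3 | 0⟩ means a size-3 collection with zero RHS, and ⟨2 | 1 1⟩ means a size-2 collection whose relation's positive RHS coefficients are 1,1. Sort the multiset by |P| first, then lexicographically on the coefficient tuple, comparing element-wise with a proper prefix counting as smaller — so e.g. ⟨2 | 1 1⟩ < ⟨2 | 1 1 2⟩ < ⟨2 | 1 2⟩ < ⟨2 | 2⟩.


Δ(Σ) — 10 vertices, 17 min non-faces:

  {1,5}:  v_{1} + v_{5} = 0 — sig = ⟨2 | 0⟩
  {7,8}:  v_{7} + v_{8} = 0 — sig = ⟨2 | 0⟩
  {4,9}:  v_{4} + v_{9} = v_{8} — sig = ⟨2 | 1⟩
  {1,6}:  v_{1} + v_{6} = v_{2} + v_{4} — sig = ⟨2 | 1 1⟩
  {4,7}:  v_{4} + v_{7} = v_{2} + v_{3} — sig = ⟨2 | 1 1⟩
  {5,10}:  v_{5} + v_{10} = v_{3} + v_{4} + v_{8} — sig = ⟨2 | 1 1 1⟩
  {6,9}:  v_{6} + v_{9} = v_{2} + v_{5} + v_{8} — sig = ⟨2 | 1 1 1⟩
  {7,10}:  v_{7} + v_{10} = v_{1} + v_{3} + v_{4} — sig = ⟨2 | 1 1 1⟩
  {6,7}:  v_{6} + v_{7} = 2·v_{2} + v_{3} + v_{5} — sig = ⟨2 | 1 1 2⟩
  {9,10}:  v_{9} + v_{10} = v_{1} + v_{3} + 2·v_{8} — sig = ⟨2 | 1 1 2⟩
  {2,10}:  v_{2} + v_{10} = v_{1} + 2·v_{4} — sig = ⟨2 | 1 2⟩
  {6,10}:  v_{6} + v_{10} = 3·v_{4} — sig = ⟨2 | 3⟩
  {2,3,9}:  v_{2} + v_{3} + v_{9} = 0 — sig = ⟨3 | 0⟩
  {2,3,8}:  v_{2} + v_{3} + v_{8} = v_{4} — sig = ⟨3 | 1⟩
  {2,4,5}:  v_{2} + v_{4} + v_{5} = v_{6} — sig = ⟨3 | 1⟩
  {3,6,8}:  v_{3} + v_{6} + v_{8} = 2·v_{4} + v_{5} — sig = ⟨3 | 1 2⟩
  {1,3,4,8}:  v_{1} + v_{3} + v_{4} + v_{8} = v_{10} — sig = ⟨4 | 1⟩

Sorted signature multiset PRS(X):
    ⟨2 | 0⟩
    ⟨2 | 0⟩
    ⟨2 | 1⟩
    ⟨2 | 1 1⟩
    ⟨2 | 1 1⟩
    ⟨2 | 1 1 1⟩
    ⟨2 | 1 1 1⟩
    ⟨2 | 1 1 1⟩
    ⟨2 | 1 1 2⟩
    ⟨2 | 1 1 2⟩
    ⟨2 | 1 2⟩
    ⟨2 | 3⟩
    ⟨3 | 0⟩
    ⟨3 | 1⟩
    ⟨3 | 1⟩
    ⟨3 | 1 2⟩
    ⟨4 | 1⟩


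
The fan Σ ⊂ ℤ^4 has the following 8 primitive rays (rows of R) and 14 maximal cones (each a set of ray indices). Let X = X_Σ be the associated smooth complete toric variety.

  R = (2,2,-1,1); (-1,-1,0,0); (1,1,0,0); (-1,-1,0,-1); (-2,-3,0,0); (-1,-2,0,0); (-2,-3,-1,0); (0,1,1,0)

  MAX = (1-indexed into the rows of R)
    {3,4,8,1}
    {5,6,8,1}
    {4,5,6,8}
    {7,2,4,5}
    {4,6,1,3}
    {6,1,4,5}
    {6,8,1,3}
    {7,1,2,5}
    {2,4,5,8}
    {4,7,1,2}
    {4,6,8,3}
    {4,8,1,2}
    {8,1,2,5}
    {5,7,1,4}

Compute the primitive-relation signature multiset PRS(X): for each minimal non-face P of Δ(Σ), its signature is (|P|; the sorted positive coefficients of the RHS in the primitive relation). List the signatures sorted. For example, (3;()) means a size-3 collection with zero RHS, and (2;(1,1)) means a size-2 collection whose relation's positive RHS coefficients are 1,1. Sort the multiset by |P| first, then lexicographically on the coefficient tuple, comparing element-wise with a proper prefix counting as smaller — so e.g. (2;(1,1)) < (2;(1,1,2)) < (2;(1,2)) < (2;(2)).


9 collections generate NE(X_Σ); each relation:

  {2,3}:  v_{2} + v_{3} = 0 ; sig = (2;())
  {2,6}:  v_{2} + v_{6} = v_{5} ; sig = (2;(1))
  {3,5}:  v_{3} + v_{5} = v_{6} ; sig = (2;(1))
  {3,7}:  v_{3} + v_{7} = v_{1} + v_{4} + v_{5} ; sig = (2;(1,1,1))
  {6,7}:  v_{6} + v_{7} = v_{1} + v_{4} + 2·v_{5} ; sig = (2;(1,1,2))
  {7,8}:  v_{7} + v_{8} = 2·v_{2} ; sig = (2;(2))
  {1,4,6,8}:  v_{1} + v_{4} + v_{6} + v_{8} = 0 ; sig = (4;())
  {1,2,4,5}:  v_{1} + v_{2} + v_{4} + v_{5} = v_{7} ; sig = (4;(1))
  {1,4,5,8}:  v_{1} + v_{4} + v_{5} + v_{8} = v_{2} ; sig = (4;(1))

Signatures (|P|; sorted positive RHS coefficients), sorted:
{ (2;()),  (2;(1)) ×2,  (2;(1,1,1)),  (2;(1,1,2)),  (2;(2)),  (4;()),  (4;(1)) ×2 }


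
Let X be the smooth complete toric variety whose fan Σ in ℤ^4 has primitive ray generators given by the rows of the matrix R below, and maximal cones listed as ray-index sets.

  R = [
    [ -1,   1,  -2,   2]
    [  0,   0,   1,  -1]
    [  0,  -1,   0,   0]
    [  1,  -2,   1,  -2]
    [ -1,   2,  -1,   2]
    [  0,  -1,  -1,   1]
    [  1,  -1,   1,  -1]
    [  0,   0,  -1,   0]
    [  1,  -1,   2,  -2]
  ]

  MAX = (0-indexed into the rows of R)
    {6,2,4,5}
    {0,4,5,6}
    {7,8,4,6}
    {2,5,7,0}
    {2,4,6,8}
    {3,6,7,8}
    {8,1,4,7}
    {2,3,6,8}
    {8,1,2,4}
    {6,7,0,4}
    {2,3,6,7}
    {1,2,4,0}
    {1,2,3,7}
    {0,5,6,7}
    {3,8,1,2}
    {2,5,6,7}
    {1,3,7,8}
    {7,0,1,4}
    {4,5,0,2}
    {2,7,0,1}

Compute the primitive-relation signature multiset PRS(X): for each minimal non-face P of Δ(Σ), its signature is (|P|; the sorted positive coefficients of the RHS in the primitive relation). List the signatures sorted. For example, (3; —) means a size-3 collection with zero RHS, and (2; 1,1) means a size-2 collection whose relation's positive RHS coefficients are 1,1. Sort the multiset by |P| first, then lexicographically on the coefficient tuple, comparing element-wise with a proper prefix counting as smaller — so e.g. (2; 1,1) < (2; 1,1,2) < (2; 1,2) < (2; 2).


Σ has 11 primitive collections:

  P = {0,8}:  v_{0} + v_{8} = 0  →  sig = (2; —)
  P = {3,4}:  v_{3} + v_{4} = 0  →  sig = (2; —)
  P = {1,5}:  v_{1} + v_{5} = v_{2}  →  sig = (2; 1)
  P = {1,6}:  v_{1} + v_{6} = v_{8}  →  sig = (2; 1)
  P = {0,3}:  v_{0} + v_{3} = v_{2} + v_{7}  →  sig = (2; 1,1)
  P = {5,8}:  v_{5} + v_{8} = v_{2} + v_{6}  →  sig = (2; 1,1)
  P = {3,5}:  v_{3} + v_{5} = 2·v_{2} + v_{6} + v_{7}  →  sig = (2; 1,1,2)
  P = {0,2,6}:  v_{0} + v_{2} + v_{6} = v_{5}  →  sig = (3; 1)
  P = {2,4,7}:  v_{2} + v_{4} + v_{7} = v_{0}  →  sig = (3; 1)
  P = {2,7,8}:  v_{2} + v_{7} + v_{8} = v_{3}  →  sig = (3; 1)
  P = {4,5,7}:  v_{4} + v_{5} + v_{7} = 2·v_{0} + v_{6}  →  sig = (3; 1,2)

Hence PRS(X_Σ) =
[(2; —), (2; —), (2; 1), (2; 1), (2; 1,1), (2; 1,1), (2; 1,1,2), (3; 1), (3; 1), (3; 1), (3; 1,2)]


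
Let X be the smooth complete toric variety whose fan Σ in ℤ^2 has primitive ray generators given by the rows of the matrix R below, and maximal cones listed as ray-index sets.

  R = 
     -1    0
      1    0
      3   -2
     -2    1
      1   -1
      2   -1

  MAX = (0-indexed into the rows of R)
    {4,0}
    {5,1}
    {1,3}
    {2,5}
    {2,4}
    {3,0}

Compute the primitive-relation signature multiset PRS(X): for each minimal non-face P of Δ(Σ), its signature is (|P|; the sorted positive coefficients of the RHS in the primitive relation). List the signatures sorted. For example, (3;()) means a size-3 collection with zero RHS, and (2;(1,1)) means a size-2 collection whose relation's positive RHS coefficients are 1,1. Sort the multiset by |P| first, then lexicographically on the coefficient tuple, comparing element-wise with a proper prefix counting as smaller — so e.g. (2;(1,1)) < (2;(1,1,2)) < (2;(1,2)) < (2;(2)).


The 9 primitive collections of Σ (r=6, n=2):

  {0,1}:  v_{0} + v_{1} = 0 ; sig = (2;())
  {3,5}:  v_{3} + v_{5} = 0 ; sig = (2;())
  {0,5}:  v_{0} + v_{5} = v_{4} ; sig = (2;(1))
  {1,4}:  v_{1} + v_{4} = v_{5} ; sig = (2;(1))
  {2,3}:  v_{2} + v_{3} = v_{4} ; sig = (2;(1))
  {3,4}:  v_{3} + v_{4} = v_{0} ; sig = (2;(1))
  {4,5}:  v_{4} + v_{5} = v_{2} ; sig = (2;(1))
  {0,2}:  v_{0} + v_{2} = 2·v_{4} ; sig = (2;(2))
  {1,2}:  v_{1} + v_{2} = 2·v_{5} ; sig = (2;(2))

Sorted signature multiset PRS(X):
{ (2;()) ×2,  (2;(1)) ×5,  (2;(2)) ×2 }


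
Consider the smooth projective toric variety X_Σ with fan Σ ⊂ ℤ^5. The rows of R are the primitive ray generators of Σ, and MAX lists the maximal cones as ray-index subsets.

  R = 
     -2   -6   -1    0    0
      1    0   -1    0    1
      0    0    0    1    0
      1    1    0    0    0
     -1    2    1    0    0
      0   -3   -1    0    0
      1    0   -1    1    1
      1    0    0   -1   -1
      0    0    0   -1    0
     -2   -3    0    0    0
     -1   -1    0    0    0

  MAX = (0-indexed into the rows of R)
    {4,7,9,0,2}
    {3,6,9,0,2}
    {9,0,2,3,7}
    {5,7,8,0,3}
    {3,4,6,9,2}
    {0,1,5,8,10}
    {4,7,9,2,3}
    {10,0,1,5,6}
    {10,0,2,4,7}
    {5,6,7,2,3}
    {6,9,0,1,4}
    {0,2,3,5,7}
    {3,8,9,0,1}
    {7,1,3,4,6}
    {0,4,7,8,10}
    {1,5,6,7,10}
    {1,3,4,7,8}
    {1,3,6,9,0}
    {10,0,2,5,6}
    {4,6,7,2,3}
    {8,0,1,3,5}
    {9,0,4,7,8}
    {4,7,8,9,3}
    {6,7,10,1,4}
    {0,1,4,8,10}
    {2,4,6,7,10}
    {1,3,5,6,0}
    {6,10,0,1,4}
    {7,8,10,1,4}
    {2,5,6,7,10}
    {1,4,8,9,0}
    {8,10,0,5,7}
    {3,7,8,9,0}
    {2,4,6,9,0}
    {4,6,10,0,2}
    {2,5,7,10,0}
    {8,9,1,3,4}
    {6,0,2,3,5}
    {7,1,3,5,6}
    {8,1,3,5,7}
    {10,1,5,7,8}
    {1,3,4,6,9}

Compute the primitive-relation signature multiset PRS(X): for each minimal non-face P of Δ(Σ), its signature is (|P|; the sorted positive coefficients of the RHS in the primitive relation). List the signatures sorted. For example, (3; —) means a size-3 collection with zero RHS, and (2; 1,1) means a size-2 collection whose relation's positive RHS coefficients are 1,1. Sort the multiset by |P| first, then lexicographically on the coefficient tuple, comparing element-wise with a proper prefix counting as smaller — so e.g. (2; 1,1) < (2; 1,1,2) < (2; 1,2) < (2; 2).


Σ has 12 primitive collections:

  • {2,8}:  v_{2} + v_{8} = 0  so sig = (2; —)
  • {3,10}:  v_{3} + v_{10} = 0  so sig = (2; —)
  • {1,2}:  v_{1} + v_{2} = v_{6}  so sig = (2; 1)
  • {4,5}:  v_{4} + v_{5} = v_{10}  so sig = (2; 1)
  • {5,9}:  v_{5} + v_{9} = v_{0}  so sig = (2; 1)
  • {6,8}:  v_{6} + v_{8} = v_{1}  so sig = (2; 1)
  • {9,10}:  v_{9} + v_{10} = v_{0} + v_{4}  so sig = (2; 1,1)
  • {0,3,4}:  v_{0} + v_{3} + v_{4} = v_{9}  so sig = (3; 1)
  • {6,7,9}:  v_{6} + v_{7} + v_{9} = v_{5}  so sig = (3; 1)
  • {1,7,9}:  v_{1} + v_{7} + v_{9} = v_{5} + v_{8}  so sig = (3; 1,1)
  • {0,1,7}:  v_{0} + v_{1} + v_{7} = 2·v_{5} + v_{8}  so sig = (3; 1,2)
  • {0,6,7}:  v_{0} + v_{6} + v_{7} = 2·v_{5}  so sig = (3; 2)

Signatures (|P|; sorted positive RHS coefficients), sorted:
    (2; —)
    (2; —)
    (2; 1)
    (2; 1)
    (2; 1)
    (2; 1)
    (2; 1,1)
    (3; 1)
    (3; 1)
    (3; 1,1)
    (3; 1,2)
    (3; 2)


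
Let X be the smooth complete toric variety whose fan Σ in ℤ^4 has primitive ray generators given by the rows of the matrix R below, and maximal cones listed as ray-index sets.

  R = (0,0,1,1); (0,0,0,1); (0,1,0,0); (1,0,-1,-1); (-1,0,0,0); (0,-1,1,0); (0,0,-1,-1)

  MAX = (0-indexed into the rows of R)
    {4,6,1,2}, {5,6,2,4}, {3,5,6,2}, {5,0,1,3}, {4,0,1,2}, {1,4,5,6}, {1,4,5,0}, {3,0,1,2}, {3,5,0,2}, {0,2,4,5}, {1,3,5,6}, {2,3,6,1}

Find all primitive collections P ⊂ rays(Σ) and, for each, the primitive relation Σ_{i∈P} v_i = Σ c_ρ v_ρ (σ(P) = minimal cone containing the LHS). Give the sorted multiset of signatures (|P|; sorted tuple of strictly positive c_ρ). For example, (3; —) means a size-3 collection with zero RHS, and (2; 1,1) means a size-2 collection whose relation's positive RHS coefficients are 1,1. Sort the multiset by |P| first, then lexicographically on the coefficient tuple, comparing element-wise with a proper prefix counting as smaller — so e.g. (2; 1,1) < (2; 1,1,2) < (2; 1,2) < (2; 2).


Δ(Σ) — 7 vertices, 3 min non-faces:

  {0,6}:  v_{0} + v_{6} = 0  ⇒ sig = (2; —)
  {3,4}:  v_{3} + v_{4} = v_{6}  ⇒ sig = (2; 1)
  {1,2,5}:  v_{1} + v_{2} + v_{5} = v_{0}  ⇒ sig = (3; 1)

Hence PRS(X_Σ) =
{ (2; —),  (2; 1),  (3; 1) }


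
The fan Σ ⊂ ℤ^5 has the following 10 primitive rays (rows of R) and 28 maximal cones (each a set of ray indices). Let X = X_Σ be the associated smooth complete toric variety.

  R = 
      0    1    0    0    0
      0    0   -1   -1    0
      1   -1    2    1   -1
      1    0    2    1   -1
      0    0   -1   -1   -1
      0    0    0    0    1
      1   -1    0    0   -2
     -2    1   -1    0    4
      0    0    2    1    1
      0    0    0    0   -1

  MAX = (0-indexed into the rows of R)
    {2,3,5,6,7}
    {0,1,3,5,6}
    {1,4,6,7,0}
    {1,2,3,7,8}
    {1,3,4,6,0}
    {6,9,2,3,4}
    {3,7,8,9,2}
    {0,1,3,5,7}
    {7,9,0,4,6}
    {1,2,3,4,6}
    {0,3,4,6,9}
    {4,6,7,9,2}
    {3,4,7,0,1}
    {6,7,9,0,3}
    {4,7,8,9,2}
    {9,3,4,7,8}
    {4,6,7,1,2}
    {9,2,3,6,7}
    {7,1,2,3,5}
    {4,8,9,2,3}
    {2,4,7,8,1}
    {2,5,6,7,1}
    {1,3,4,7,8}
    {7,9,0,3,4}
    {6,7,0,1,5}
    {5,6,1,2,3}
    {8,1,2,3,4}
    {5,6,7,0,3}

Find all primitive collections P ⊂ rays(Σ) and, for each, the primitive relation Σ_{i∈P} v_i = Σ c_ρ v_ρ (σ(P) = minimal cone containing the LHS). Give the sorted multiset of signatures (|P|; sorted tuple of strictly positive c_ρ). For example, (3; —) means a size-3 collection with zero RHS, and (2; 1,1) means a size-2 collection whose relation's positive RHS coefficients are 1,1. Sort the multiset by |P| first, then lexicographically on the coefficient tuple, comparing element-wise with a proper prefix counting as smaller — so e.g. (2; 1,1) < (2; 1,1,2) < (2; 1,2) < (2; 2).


The 10 primitive collections of Σ (r=10, n=5):

  P = {5,9}:  v_{5} + v_{9} = 0 ; sig = (2; —)
  P = {0,2}:  v_{0} + v_{2} = v_{3} ; sig = (2; 1)
  P = {1,9}:  v_{1} + v_{9} = v_{4} ; sig = (2; 1)
  P = {4,5}:  v_{4} + v_{5} = v_{1} ; sig = (2; 1)
  P = {6,8}:  v_{6} + v_{8} = v_{2} ; sig = (2; 1)
  P = {5,8}:  v_{5} + v_{8} = v_{1} + v_{2} + v_{3} + v_{7} ; sig = (2; 1,1,1,1)
  P = {0,8}:  v_{0} + v_{8} = 2·v_{3} + v_{4} + v_{7} ; sig = (2; 1,1,2)
  P = {3,4,6,7}:  v_{3} + v_{4} + v_{6} + v_{7} = 0 ; sig = (4; —)
  P = {1,3,6,7}:  v_{1} + v_{3} + v_{6} + v_{7} = v_{5} ; sig = (4; 1)
  P = {2,3,4,7}:  v_{2} + v_{3} + v_{4} + v_{7} = v_{8} ; sig = (4; 1)

so the primitive-relation signature multiset is
    (2; —)
    (2; 1)
    (2; 1)
    (2; 1)
    (2; 1)
    (2; 1,1,1,1)
    (2; 1,1,2)
    (4; —)
    (4; 1)
    (4; 1)


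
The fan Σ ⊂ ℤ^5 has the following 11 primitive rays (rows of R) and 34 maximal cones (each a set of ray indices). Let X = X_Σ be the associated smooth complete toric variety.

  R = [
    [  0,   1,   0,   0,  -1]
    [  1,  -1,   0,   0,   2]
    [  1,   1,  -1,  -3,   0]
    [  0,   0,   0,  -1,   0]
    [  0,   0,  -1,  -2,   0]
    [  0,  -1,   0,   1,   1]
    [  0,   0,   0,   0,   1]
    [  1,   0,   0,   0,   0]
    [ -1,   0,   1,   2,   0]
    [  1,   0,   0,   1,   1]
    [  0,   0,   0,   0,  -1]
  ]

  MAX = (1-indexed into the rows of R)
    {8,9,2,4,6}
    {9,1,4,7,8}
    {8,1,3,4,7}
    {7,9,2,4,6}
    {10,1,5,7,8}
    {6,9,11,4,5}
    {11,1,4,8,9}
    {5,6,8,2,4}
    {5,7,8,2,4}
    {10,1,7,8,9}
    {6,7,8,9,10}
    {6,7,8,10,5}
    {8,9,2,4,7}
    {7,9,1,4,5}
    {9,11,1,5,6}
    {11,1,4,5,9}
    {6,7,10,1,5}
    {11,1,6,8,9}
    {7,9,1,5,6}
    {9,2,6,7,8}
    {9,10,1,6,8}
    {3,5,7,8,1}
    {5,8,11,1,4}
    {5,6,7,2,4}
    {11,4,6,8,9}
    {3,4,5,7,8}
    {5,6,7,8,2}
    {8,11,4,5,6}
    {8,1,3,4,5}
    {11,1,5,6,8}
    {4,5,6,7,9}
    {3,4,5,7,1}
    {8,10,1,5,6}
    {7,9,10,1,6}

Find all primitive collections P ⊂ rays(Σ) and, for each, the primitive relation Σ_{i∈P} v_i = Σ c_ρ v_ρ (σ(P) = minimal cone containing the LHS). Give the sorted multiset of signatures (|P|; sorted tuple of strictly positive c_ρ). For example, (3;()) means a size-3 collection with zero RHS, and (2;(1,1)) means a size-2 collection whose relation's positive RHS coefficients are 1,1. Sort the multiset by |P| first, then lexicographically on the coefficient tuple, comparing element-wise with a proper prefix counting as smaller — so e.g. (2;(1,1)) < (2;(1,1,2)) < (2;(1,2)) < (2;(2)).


Minimal non-faces — 18 found among 11 rays, 34 max cones:

  • {7,11}:  v_{7} + v_{11} = 0  →  sig = (2;())
  • {1,2}:  v_{1} + v_{2} = v_{7} + v_{8}  →  sig = (2;(1,1))
  • {4,10}:  v_{4} + v_{10} = v_{7} + v_{8}  →  sig = (2;(1,1))
  • {2,11}:  v_{2} + v_{11} = v_{4} + v_{6} + v_{8}  →  sig = (2;(1,1,1))
  • {3,6}:  v_{3} + v_{6} = v_{5} + v_{7} + v_{8}  →  sig = (2;(1,1,1))
  • {3,9}:  v_{3} + v_{9} = v_{1} + v_{4} + v_{7}  →  sig = (2;(1,1,1))
  • {10,11}:  v_{10} + v_{11} = v_{1} + v_{6} + v_{8}  →  sig = (2;(1,1,1))
  • {3,11}:  v_{3} + v_{11} = v_{1} + v_{4} + v_{5} + v_{8}  →  sig = (2;(1,1,1,1))
  • {2,3}:  v_{2} + v_{3} = v_{4} + v_{5} + 2·v_{7} + 2·v_{8}  →  sig = (2;(1,1,2,2))
  • {3,10}:  v_{3} + v_{10} = v_{1} + v_{5} + 2·v_{7} + 2·v_{8}  →  sig = (2;(1,1,2,2))
  • {2,10}:  v_{2} + v_{10} = v_{6} + 2·v_{7} + 2·v_{8}  →  sig = (2;(1,2,2))
  • {1,4,6}:  v_{1} + v_{4} + v_{6} = 0  →  sig = (3;())
  • {5,8,9}:  v_{5} + v_{8} + v_{9} = 0  →  sig = (3;())
  • {2,5,9}:  v_{2} + v_{5} + v_{9} = v_{4} + v_{6} + v_{7}  →  sig = (3;(1,1,1))
  • {5,9,10}:  v_{5} + v_{9} + v_{10} = v_{1} + v_{6} + v_{7}  →  sig = (3;(1,1,1))
  • {1,6,7,8}:  v_{1} + v_{6} + v_{7} + v_{8} = v_{10}  →  sig = (4;(1))
  • {4,6,7,8}:  v_{4} + v_{6} + v_{7} + v_{8} = v_{2}  →  sig = (4;(1))
  • {1,4,5,7,8}:  v_{1} + v_{4} + v_{5} + v_{7} + v_{8} = v_{3}  →  sig = (5;(1))

Sorted signature multiset PRS(X):
    |P|=2: 11 collections, coeffs (), (1,1), (1,1), (1,1,1), (1,1,1), (1,1,1), (1,1,1), (1,1,1,1), (1,1,2,2), (1,1,2,2), (1,2,2)
    |P|=3: 4 collections, coeffs (), (), (1,1,1), (1,1,1)
    |P|=4: 2 collections, coeffs (1), (1)
    |P|=5: 1 collection, coeffs (1)


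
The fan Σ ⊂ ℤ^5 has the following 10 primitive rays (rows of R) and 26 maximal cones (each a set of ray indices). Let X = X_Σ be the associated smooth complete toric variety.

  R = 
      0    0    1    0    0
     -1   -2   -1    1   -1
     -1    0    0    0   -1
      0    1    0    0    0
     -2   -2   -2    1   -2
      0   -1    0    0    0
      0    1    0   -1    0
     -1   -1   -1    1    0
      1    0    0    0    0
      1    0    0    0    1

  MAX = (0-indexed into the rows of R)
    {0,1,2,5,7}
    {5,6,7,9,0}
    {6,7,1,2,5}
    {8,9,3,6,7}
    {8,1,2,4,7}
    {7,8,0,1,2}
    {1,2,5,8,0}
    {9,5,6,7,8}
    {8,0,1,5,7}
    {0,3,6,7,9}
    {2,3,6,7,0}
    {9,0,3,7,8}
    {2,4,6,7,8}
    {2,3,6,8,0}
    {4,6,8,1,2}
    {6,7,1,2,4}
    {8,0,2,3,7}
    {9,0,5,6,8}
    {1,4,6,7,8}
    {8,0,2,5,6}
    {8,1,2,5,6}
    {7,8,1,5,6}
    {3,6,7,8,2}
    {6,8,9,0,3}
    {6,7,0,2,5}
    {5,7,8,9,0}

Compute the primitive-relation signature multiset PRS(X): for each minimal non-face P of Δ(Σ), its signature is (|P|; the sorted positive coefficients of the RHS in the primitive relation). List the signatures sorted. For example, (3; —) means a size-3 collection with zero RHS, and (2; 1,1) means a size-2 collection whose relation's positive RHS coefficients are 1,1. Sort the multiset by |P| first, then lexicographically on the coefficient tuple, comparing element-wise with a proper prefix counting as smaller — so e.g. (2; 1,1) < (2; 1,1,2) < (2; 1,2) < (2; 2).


Primitive collections (12):

  P = {2,9}:  v_{2} + v_{9} = 0  ⟹  sig = (2; —)
  P = {3,5}:  v_{3} + v_{5} = 0  ⟹  sig = (2; —)
  P = {0,4}:  v_{0} + v_{4} = v_{1} + v_{2}  ⟹  sig = (2; 1,1)
  P = {1,3}:  v_{1} + v_{3} = v_{2} + v_{7} + v_{8}  ⟹  sig = (2; 1,1,1)
  P = {1,9}:  v_{1} + v_{9} = v_{5} + v_{7} + v_{8}  ⟹  sig = (2; 1,1,1)
  P = {4,9}:  v_{4} + v_{9} = v_{1} + v_{6} + v_{7} + v_{8}  ⟹  sig = (2; 1,1,1,1)
  P = {4,5}:  v_{4} + v_{5} = 2·v_{1} + v_{6}  ⟹  sig = (2; 1,2)
  P = {3,4}:  v_{3} + v_{4} = 2·v_{2} + v_{6} + 2·v_{7} + 2·v_{8}  ⟹  sig = (2; 1,2,2,2)
  P = {0,1,6}:  v_{0} + v_{1} + v_{6} = v_{2} + v_{5}  ⟹  sig = (3; 1,1)
  P = {0,6,7,8}:  v_{0} + v_{6} + v_{7} + v_{8} = 0  ⟹  sig = (4; —)
  P = {2,5,7,8}:  v_{2} + v_{5} + v_{7} + v_{8} = v_{1}  ⟹  sig = (4; 1)
  P = {1,2,6,7,8}:  v_{1} + v_{2} + v_{6} + v_{7} + v_{8} = v_{4}  ⟹  sig = (5; 1)

Signatures (|P|; sorted positive RHS coefficients), sorted:
[(2; —), (2; —), (2; 1,1), (2; 1,1,1), (2; 1,1,1), (2; 1,1,1,1), (2; 1,2), (2; 1,2,2,2), (3; 1,1), (4; —), (4; 1), (5; 1)]


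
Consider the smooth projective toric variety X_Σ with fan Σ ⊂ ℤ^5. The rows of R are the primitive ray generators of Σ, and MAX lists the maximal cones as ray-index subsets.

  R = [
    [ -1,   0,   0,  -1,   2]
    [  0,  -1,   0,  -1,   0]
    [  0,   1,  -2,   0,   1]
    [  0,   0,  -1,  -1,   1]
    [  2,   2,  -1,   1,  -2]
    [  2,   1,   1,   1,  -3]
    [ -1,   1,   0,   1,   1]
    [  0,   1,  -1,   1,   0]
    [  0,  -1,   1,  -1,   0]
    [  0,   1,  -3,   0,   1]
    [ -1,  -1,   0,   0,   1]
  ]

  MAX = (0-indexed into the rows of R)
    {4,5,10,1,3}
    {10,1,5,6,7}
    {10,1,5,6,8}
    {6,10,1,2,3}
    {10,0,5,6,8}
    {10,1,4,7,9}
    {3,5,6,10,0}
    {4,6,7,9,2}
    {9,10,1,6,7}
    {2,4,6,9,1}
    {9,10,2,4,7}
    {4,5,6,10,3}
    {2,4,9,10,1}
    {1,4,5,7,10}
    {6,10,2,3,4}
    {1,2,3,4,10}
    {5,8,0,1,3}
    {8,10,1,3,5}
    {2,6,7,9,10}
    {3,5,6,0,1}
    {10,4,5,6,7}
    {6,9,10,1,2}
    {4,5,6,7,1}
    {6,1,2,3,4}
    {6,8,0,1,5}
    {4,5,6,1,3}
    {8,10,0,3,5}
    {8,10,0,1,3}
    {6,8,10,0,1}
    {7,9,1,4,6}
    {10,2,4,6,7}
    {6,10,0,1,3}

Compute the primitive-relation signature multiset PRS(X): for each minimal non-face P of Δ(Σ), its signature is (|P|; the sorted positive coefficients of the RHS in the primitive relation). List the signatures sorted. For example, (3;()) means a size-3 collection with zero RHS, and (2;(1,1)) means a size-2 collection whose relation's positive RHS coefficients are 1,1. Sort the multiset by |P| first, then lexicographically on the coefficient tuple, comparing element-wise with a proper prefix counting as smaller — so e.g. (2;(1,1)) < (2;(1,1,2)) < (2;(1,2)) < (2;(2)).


Minimal non-faces — 18 found among 11 rays, 32 max cones:

  P = {7,8}:  v_{7} + v_{8} = 0 ; sig = (2;())
  P = {2,5}:  v_{2} + v_{5} = v_{4} ; sig = (2;(1))
  P = {2,8}:  v_{2} + v_{8} = v_{3} ; sig = (2;(1))
  P = {3,7}:  v_{3} + v_{7} = v_{2} ; sig = (2;(1))
  P = {0,7}:  v_{0} + v_{7} = v_{3} + v_{6} ; sig = (2;(1,1))
  P = {4,8}:  v_{4} + v_{8} = v_{3} + v_{5} ; sig = (2;(1,1))
  P = {8,9}:  v_{8} + v_{9} = v_{1} + v_{2} ; sig = (2;(1,1))
  P = {5,9}:  v_{5} + v_{9} = v_{1} + v_{4} + v_{7} ; sig = (2;(1,1,1))
  P = {0,9}:  v_{0} + v_{9} = v_{1} + v_{2} + v_{3} + v_{6} ; sig = (2;(1,1,1,1))
  P = {0,4}:  v_{0} + v_{4} = 2·v_{3} + v_{5} + v_{6} ; sig = (2;(1,1,2))
  P = {0,2}:  v_{0} + v_{2} = 2·v_{3} + v_{6} ; sig = (2;(1,2))
  P = {3,9}:  v_{3} + v_{9} = v_{1} + 2·v_{2} ; sig = (2;(1,2))
  P = {1,2,7}:  v_{1} + v_{2} + v_{7} = v_{9} ; sig = (3;(1))
  P = {3,6,8}:  v_{3} + v_{6} + v_{8} = v_{0} ; sig = (3;(1))
  P = {0,1,5,10}:  v_{0} + v_{1} + v_{5} + v_{10} = v_{8} ; sig = (4;(1))
  P = {1,4,6,10}:  v_{1} + v_{4} + v_{6} + v_{10} = v_{7} ; sig = (4;(1))
  P = {4,6,9,10}:  v_{4} + v_{6} + v_{9} + v_{10} = v_{2} + 2·v_{7} ; sig = (4;(1,2))
  P = {1,3,5,6,10}:  v_{1} + v_{3} + v_{5} + v_{6} + v_{10} = 0 ; sig = (5;())

Hence PRS(X_Σ) =
    |P|=2: 12 collections, coeffs (), (1), (1), (1), (1,1), (1,1), (1,1), (1,1,1), (1,1,1,1), (1,1,2), (1,2), (1,2)
    |P|=3: 2 collections, coeffs (1), (1)
    |P|=4: 3 collections, coeffs (1), (1), (1,2)
    |P|=5: 1 collection, coeffs ()
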